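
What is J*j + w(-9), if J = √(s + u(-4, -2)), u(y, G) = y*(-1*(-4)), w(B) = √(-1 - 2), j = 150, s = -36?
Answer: I*(√3 + 300*√13) ≈ 1083.4*I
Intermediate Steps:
w(B) = I*√3 (w(B) = √(-3) = I*√3)
u(y, G) = 4*y (u(y, G) = y*4 = 4*y)
J = 2*I*√13 (J = √(-36 + 4*(-4)) = √(-36 - 16) = √(-52) = 2*I*√13 ≈ 7.2111*I)
J*j + w(-9) = (2*I*√13)*150 + I*√3 = 300*I*√13 + I*√3 = I*√3 + 300*I*√13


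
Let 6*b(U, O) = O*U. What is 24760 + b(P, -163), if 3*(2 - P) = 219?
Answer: 160133/6 ≈ 26689.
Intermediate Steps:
P = -71 (P = 2 - ⅓*219 = 2 - 73 = -71)
b(U, O) = O*U/6 (b(U, O) = (O*U)/6 = O*U/6)
24760 + b(P, -163) = 24760 + (⅙)*(-163)*(-71) = 24760 + 11573/6 = 160133/6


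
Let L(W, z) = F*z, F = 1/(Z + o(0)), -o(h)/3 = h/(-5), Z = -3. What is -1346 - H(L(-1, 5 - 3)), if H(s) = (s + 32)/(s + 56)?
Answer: -111765/83 ≈ -1346.6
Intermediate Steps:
o(h) = 3*h/5 (o(h) = -3*h/(-5) = -3*h*(-1)/5 = -(-3)*h/5 = 3*h/5)
F = -⅓ (F = 1/(-3 + (⅗)*0) = 1/(-3 + 0) = 1/(-3) = -⅓ ≈ -0.33333)
L(W, z) = -z/3
H(s) = (32 + s)/(56 + s)
-1346 - H(L(-1, 5 - 3)) = -1346 - (32 - (5 - 3)/3)/(56 - (5 - 3)/3) = -1346 - (32 - ⅓*2)/(56 - ⅓*2) = -1346 - (32 - ⅔)/(56 - ⅔) = -1346 - 94/(166/3*3) = -1346 - 3*94/(166*3) = -1346 - 1*47/83 = -1346 - 47/83 = -111765/83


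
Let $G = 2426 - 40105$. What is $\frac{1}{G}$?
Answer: $- \frac{1}{37679} \approx -2.654 \cdot 10^{-5}$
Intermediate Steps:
$G = -37679$ ($G = 2426 - 40105 = -37679$)
$\frac{1}{G} = \frac{1}{-37679} = - \frac{1}{37679}$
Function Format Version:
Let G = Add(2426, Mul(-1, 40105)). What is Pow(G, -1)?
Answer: Rational(-1, 37679) ≈ -2.6540e-5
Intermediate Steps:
G = -37679 (G = Add(2426, -40105) = -37679)
Pow(G, -1) = Pow(-37679, -1) = Rational(-1, 37679)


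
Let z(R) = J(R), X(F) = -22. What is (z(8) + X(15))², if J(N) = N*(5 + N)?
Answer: 6724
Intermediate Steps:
z(R) = R*(5 + R)
(z(8) + X(15))² = (8*(5 + 8) - 22)² = (8*13 - 22)² = (104 - 22)² = 82² = 6724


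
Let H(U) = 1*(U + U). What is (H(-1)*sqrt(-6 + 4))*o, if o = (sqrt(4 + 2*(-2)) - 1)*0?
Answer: 0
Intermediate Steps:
H(U) = 2*U (H(U) = 1*(2*U) = 2*U)
o = 0 (o = (sqrt(4 - 4) - 1)*0 = (sqrt(0) - 1)*0 = (0 - 1)*0 = -1*0 = 0)
(H(-1)*sqrt(-6 + 4))*o = ((2*(-1))*sqrt(-6 + 4))*0 = -2*I*sqrt(2)*0 = 0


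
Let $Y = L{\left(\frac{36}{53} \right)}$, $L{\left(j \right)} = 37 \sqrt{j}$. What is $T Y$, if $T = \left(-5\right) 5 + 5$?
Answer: $- \frac{4440 \sqrt{53}}{53} \approx -609.88$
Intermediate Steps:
$Y = \frac{222 \sqrt{53}}{53}$ ($Y = 37 \sqrt{\frac{36}{53}} = 37 \frac{6 \sqrt{53}}{53} = \frac{222 \sqrt{53}}{53} \approx 30.494$)
$T = -20$ ($T = -25 + 5 = -20$)
$T Y = - 20 \frac{222 \sqrt{53}}{53} = - \frac{4440 \sqrt{53}}{53}$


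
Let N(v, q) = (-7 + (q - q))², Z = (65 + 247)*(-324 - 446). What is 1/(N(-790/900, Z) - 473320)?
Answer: -1/473271 ≈ -2.1130e-6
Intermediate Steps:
Z = -240240 (Z = 312*(-770) = -240240)
N(v, q) = 49 (N(v, q) = (-7 + 0)² = (-7)² = 49)
1/(N(-790/900, Z) - 473320) = 1/(49 - 473320) = 1/(-473271) = -1/473271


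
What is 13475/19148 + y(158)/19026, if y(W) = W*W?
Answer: 367193011/182154924 ≈ 2.0158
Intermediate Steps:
y(W) = W²
13475/19148 + y(158)/19026 = 13475/19148 + 158²/19026 = 13475*(1/19148) + 24964*(1/19026) = 13475/19148 + 12482/9513 = 367193011/182154924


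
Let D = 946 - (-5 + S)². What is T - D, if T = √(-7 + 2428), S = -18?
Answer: -417 + 3*√269 ≈ -367.80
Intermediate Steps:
T = 3*√269 (T = √2421 = 3*√269 ≈ 49.204)
D = 417 (D = 946 - (-5 - 18)² = 946 - 1*(-23)² = 946 - 1*529 = 946 - 529 = 417)
T - D = 3*√269 - 1*417 = 3*√269 - 417 = -417 + 3*√269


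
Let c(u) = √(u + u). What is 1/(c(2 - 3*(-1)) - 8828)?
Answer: -4414/38966787 - √10/77933574 ≈ -0.00011332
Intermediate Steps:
c(u) = √2*√u (c(u) = √(2*u) = √2*√u)
1/(c(2 - 3*(-1)) - 8828) = 1/(√2*√(2 - 3*(-1)) - 8828) = 1/(√2*√(2 + 3) - 8828) = 1/(√2*√5 - 8828) = 1/(√10 - 8828) = 1/(-8828 + √10)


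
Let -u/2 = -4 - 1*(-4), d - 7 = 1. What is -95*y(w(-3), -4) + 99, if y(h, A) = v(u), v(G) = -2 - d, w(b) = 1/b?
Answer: 1049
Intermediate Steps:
d = 8 (d = 7 + 1 = 8)
u = 0 (u = -2*(-4 - 1*(-4)) = -2*(-4 + 4) = -2*0 = 0)
w(b) = 1/b
v(G) = -10 (v(G) = -2 - 1*8 = -2 - 8 = -10)
y(h, A) = -10
-95*y(w(-3), -4) + 99 = -95*(-10) + 99 = 950 + 99 = 1049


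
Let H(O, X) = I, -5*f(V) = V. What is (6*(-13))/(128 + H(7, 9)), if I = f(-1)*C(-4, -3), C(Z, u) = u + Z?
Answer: -130/211 ≈ -0.61611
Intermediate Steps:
C(Z, u) = Z + u
f(V) = -V/5
I = -7/5 (I = (-⅕*(-1))*(-4 - 3) = (⅕)*(-7) = -7/5 ≈ -1.4000)
H(O, X) = -7/5
(6*(-13))/(128 + H(7, 9)) = (6*(-13))/(128 - 7/5) = -78/633/5 = -78*5/633 = -130/211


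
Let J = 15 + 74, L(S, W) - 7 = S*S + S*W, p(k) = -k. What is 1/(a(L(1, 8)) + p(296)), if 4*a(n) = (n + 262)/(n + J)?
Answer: -210/62021 ≈ -0.0033859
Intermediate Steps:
L(S, W) = 7 + S² + S*W (L(S, W) = 7 + (S*S + S*W) = 7 + (S² + S*W) = 7 + S² + S*W)
J = 89
a(n) = (262 + n)/(4*(89 + n)) (a(n) = ((n + 262)/(n + 89))/4 = ((262 + n)/(89 + n))/4 = (262 + n)/(4*(89 + n)))
1/(a(L(1, 8)) + p(296)) = 1/((262 + (7 + 1² + 1*8))/(4*(89 + (7 + 1² + 1*8))) - 1*296) = 1/((262 + (7 + 1 + 8))/(4*(89 + (7 + 1 + 8))) - 296) = 1/((262 + 16)/(4*(89 + 16)) - 296) = 1/((¼)*278/105 - 296) = 1/((¼)*(1/105)*278 - 296) = 1/(139/210 - 296) = 1/(-62021/210) = -210/62021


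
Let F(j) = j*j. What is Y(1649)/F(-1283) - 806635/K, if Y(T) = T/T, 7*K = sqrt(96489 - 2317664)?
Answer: 1/1646089 + 1129289*I*sqrt(88847)/88847 ≈ 6.075e-7 + 3788.6*I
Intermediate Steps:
F(j) = j**2
K = 5*I*sqrt(88847)/7 (K = sqrt(96489 - 2317664)/7 = sqrt(-2221175)/7 = (5*I*sqrt(88847))/7 = 5*I*sqrt(88847)/7 ≈ 212.91*I)
Y(T) = 1
Y(1649)/F(-1283) - 806635/K = 1/(-1283)**2 - 806635*(-7*I*sqrt(88847)/444235) = 1/1646089 - (-1129289)*I*sqrt(88847)/88847 = 1*(1/1646089) + 1129289*I*sqrt(88847)/88847 = 1/1646089 + 1129289*I*sqrt(88847)/88847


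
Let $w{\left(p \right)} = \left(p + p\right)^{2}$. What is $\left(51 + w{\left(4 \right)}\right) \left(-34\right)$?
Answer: $-3910$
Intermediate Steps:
$w{\left(p \right)} = 4 p^{2}$ ($w{\left(p \right)} = \left(2 p\right)^{2} = 4 p^{2}$)
$\left(51 + w{\left(4 \right)}\right) \left(-34\right) = \left(51 + 4 \cdot 4^{2}\right) \left(-34\right) = \left(51 + 4 \cdot 16\right) \left(-34\right) = \left(51 + 64\right) \left(-34\right) = 115 \left(-34\right) = -3910$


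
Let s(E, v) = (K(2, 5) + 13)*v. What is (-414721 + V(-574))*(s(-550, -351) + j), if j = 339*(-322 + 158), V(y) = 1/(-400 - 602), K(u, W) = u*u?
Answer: 8527510640803/334 ≈ 2.5531e+10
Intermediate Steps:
K(u, W) = u²
V(y) = -1/1002 (V(y) = 1/(-1002) = -1/1002)
s(E, v) = 17*v (s(E, v) = (2² + 13)*v = (4 + 13)*v = 17*v)
j = -55596 (j = 339*(-164) = -55596)
(-414721 + V(-574))*(s(-550, -351) + j) = (-414721 - 1/1002)*(17*(-351) - 55596) = -415550443*(-5967 - 55596)/1002 = -415550443/1002*(-61563) = 8527510640803/334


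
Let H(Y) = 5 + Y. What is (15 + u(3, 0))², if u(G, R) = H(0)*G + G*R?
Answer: 900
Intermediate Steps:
u(G, R) = 5*G + G*R (u(G, R) = (5 + 0)*G + G*R = 5*G + G*R)
(15 + u(3, 0))² = (15 + 3*(5 + 0))² = (15 + 3*5)² = (15 + 15)² = 30² = 900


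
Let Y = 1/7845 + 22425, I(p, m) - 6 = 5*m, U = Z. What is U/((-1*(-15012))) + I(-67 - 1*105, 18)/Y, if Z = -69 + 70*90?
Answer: 184581511091/440162163252 ≈ 0.41935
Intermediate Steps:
Z = 6231 (Z = -69 + 6300 = 6231)
U = 6231
I(p, m) = 6 + 5*m
Y = 175924126/7845 (Y = 1/7845 + 22425 = 175924126/7845 ≈ 22425.)
U/((-1*(-15012))) + I(-67 - 1*105, 18)/Y = 6231/((-1*(-15012))) + (6 + 5*18)/(175924126/7845) = 6231/15012 + (6 + 90)*(7845/175924126) = 6231*(1/15012) + 96*(7845/175924126) = 2077/5004 + 376560/87962063 = 184581511091/440162163252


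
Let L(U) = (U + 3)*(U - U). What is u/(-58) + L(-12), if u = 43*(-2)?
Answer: 43/29 ≈ 1.4828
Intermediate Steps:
u = -86
L(U) = 0 (L(U) = (3 + U)*0 = 0)
u/(-58) + L(-12) = -86/(-58) + 0 = -1/58*(-86) + 0 = 43/29 + 0 = 43/29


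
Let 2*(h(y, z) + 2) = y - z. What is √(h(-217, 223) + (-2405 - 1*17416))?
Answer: 3*I*√2227 ≈ 141.57*I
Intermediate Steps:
h(y, z) = -2 + y/2 - z/2 (h(y, z) = -2 + (y - z)/2 = -2 + (y/2 - z/2) = -2 + y/2 - z/2)
√(h(-217, 223) + (-2405 - 1*17416)) = √((-2 + (½)*(-217) - ½*223) + (-2405 - 1*17416)) = √((-2 - 217/2 - 223/2) + (-2405 - 17416)) = √(-222 - 19821) = √(-20043) = 3*I*√2227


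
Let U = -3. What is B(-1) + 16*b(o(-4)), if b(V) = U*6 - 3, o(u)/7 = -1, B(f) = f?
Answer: -337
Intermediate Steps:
o(u) = -7 (o(u) = 7*(-1) = -7)
b(V) = -21 (b(V) = -3*6 - 3 = -18 - 3 = -21)
B(-1) + 16*b(o(-4)) = -1 + 16*(-21) = -1 - 336 = -337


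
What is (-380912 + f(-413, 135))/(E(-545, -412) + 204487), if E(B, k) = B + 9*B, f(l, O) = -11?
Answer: -380923/199037 ≈ -1.9138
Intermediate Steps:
E(B, k) = 10*B
(-380912 + f(-413, 135))/(E(-545, -412) + 204487) = (-380912 - 11)/(10*(-545) + 204487) = -380923/(-5450 + 204487) = -380923/199037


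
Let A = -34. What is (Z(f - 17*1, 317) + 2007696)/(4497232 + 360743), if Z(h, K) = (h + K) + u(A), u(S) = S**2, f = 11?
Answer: 669721/1619325 ≈ 0.41358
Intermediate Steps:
Z(h, K) = 1156 + K + h (Z(h, K) = (h + K) + (-34)**2 = (K + h) + 1156 = 1156 + K + h)
(Z(f - 17*1, 317) + 2007696)/(4497232 + 360743) = ((1156 + 317 + (11 - 17*1)) + 2007696)/(4497232 + 360743) = ((1156 + 317 + (11 - 17)) + 2007696)/4857975 = ((1156 + 317 - 6) + 2007696)*(1/4857975) = (1467 + 2007696)*(1/4857975) = 2009163*(1/4857975) = 669721/1619325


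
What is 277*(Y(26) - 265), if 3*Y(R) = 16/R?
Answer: -2860579/39 ≈ -73348.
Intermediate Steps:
Y(R) = 16/(3*R) (Y(R) = (16/R)/3 = 16/(3*R))
277*(Y(26) - 265) = 277*((16/3)/26 - 265) = 277*((16/3)*(1/26) - 265) = 277*(8/39 - 265) = 277*(-10327/39) = -2860579/39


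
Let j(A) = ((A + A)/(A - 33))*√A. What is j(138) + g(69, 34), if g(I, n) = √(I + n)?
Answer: √103 + 92*√138/35 ≈ 41.028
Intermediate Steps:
j(A) = 2*A^(3/2)/(-33 + A) (j(A) = ((2*A)/(-33 + A))*√A = (2*A/(-33 + A))*√A = 2*A^(3/2)/(-33 + A))
j(138) + g(69, 34) = 2*138^(3/2)/(-33 + 138) + √(69 + 34) = 2*(138*√138)/105 + √103 = 2*(138*√138)*(1/105) + √103 = 92*√138/35 + √103 = √103 + 92*√138/35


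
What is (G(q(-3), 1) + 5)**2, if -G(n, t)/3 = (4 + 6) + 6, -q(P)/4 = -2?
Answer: 1849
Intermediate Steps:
q(P) = 8 (q(P) = -4*(-2) = 8)
G(n, t) = -48 (G(n, t) = -3*((4 + 6) + 6) = -3*(10 + 6) = -3*16 = -48)
(G(q(-3), 1) + 5)**2 = (-48 + 5)**2 = (-43)**2 = 1849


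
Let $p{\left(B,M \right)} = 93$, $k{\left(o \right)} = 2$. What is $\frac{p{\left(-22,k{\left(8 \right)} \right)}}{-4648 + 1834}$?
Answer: $- \frac{31}{938} \approx -0.033049$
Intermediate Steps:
$\frac{p{\left(-22,k{\left(8 \right)} \right)}}{-4648 + 1834} = \frac{93}{-4648 + 1834} = \frac{93}{-2814} = 93 \left(- \frac{1}{2814}\right) = - \frac{31}{938}$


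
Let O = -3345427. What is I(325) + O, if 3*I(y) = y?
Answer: -10035956/3 ≈ -3.3453e+6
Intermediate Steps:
I(y) = y/3
I(325) + O = (1/3)*325 - 3345427 = 325/3 - 3345427 = -10035956/3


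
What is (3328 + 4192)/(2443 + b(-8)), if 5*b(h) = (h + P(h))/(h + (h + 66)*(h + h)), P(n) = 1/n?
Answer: 4331520/1407169 ≈ 3.0782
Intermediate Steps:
b(h) = (h + 1/h)/(5*(h + 2*h*(66 + h))) (b(h) = ((h + 1/h)/(h + (h + 66)*(h + h)))/5 = ((h + 1/h)/(h + (66 + h)*(2*h)))/5 = ((h + 1/h)/(h + 2*h*(66 + h)))/5 = (h + 1/h)/(5*(h + 2*h*(66 + h))))
(3328 + 4192)/(2443 + b(-8)) = (3328 + 4192)/(2443 + (⅕)*(1 + (-8)²)/((-8)²*(133 + 2*(-8)))) = 7520/(2443 + (⅕)*(1/64)*(1 + 64)/(133 - 16)) = 7520/(2443 + (⅕)*(1/64)*65/117) = 7520/(2443 + (⅕)*(1/64)*(1/117)*65) = 7520/(2443 + 1/576) = 7520/(1407169/576) = 7520*(576/1407169) = 4331520/1407169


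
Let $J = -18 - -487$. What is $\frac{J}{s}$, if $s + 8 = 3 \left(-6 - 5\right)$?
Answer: $- \frac{469}{41} \approx -11.439$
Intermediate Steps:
$J = 469$ ($J = -18 + 487 = 469$)
$s = -41$ ($s = -8 + 3 \left(-6 - 5\right) = -8 + 3 \left(-11\right) = -8 - 33 = -41$)
$\frac{J}{s} = \frac{469}{-41} = 469 \left(- \frac{1}{41}\right) = - \frac{469}{41}$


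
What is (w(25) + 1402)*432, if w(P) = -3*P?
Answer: 573264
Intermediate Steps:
(w(25) + 1402)*432 = (-3*25 + 1402)*432 = (-75 + 1402)*432 = 1327*432 = 573264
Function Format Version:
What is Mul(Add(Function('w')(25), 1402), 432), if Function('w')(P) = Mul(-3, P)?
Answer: 573264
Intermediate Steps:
Mul(Add(Function('w')(25), 1402), 432) = Mul(Add(Mul(-3, 25), 1402), 432) = Mul(Add(-75, 1402), 432) = Mul(1327, 432) = 573264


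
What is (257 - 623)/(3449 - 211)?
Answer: -183/1619 ≈ -0.11303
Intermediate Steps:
(257 - 623)/(3449 - 211) = -366/3238 = -366*1/3238 = -183/1619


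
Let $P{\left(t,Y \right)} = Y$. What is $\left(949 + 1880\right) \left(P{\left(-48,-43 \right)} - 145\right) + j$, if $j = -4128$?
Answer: $-535980$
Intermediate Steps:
$\left(949 + 1880\right) \left(P{\left(-48,-43 \right)} - 145\right) + j = \left(949 + 1880\right) \left(-43 - 145\right) - 4128 = 2829 \left(-188\right) - 4128 = -531852 - 4128 = -535980$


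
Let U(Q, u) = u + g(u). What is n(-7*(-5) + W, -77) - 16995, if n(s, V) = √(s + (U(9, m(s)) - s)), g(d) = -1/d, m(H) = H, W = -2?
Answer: -16995 + 8*√561/33 ≈ -16989.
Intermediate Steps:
U(Q, u) = u - 1/u
n(s, V) = √(s - 1/s) (n(s, V) = √(s + ((s - 1/s) - s)) = √(s - 1/s))
n(-7*(-5) + W, -77) - 16995 = √((-7*(-5) - 2) - 1/(-7*(-5) - 2)) - 16995 = √((35 - 2) - 1/(35 - 2)) - 16995 = √(33 - 1/33) - 16995 = √(1088/33) - 16995 = 8*√561/33 - 16995 = -16995 + 8*√561/33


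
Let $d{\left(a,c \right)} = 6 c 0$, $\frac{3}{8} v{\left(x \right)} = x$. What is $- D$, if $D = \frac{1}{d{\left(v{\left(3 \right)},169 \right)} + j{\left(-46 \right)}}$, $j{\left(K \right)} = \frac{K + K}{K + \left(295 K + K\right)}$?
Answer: $- \frac{297}{2} \approx -148.5$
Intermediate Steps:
$j{\left(K \right)} = \frac{2}{297}$ ($j{\left(K \right)} = \frac{2 K}{K + 296 K} = \frac{2 K}{297 K} = 2 K \frac{1}{297 K} = \frac{2}{297}$)
$v{\left(x \right)} = \frac{8 x}{3}$
$d{\left(a,c \right)} = 0$
$D = \frac{297}{2}$ ($D = \frac{1}{0 + \frac{2}{297}} = \frac{1}{\frac{2}{297}} = \frac{297}{2} \approx 148.5$)
$- D = \left(-1\right) \frac{297}{2} = - \frac{297}{2}$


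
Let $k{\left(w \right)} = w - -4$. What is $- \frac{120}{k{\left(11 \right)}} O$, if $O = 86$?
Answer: $-688$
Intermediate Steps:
$k{\left(w \right)} = 4 + w$ ($k{\left(w \right)} = w + 4 = 4 + w$)
$- \frac{120}{k{\left(11 \right)}} O = - \frac{120}{4 + 11} \cdot 86 = - \frac{120}{15} \cdot 86 = \left(-120\right) \frac{1}{15} \cdot 86 = \left(-8\right) 86 = -688$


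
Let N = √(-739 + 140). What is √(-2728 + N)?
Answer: √(-2728 + I*√599) ≈ 0.2343 + 52.231*I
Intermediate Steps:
N = I*√599 (N = √(-599) = I*√599 ≈ 24.474*I)
√(-2728 + N) = √(-2728 + I*√599)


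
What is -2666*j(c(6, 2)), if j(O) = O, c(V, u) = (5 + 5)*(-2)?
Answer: 53320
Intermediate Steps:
c(V, u) = -20 (c(V, u) = 10*(-2) = -20)
-2666*j(c(6, 2)) = -2666*(-20) = 53320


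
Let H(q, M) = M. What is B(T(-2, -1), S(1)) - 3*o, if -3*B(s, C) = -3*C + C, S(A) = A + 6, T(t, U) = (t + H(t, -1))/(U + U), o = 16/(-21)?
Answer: 146/21 ≈ 6.9524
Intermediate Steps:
o = -16/21 (o = 16*(-1/21) = -16/21 ≈ -0.76190)
T(t, U) = (-1 + t)/(2*U) (T(t, U) = (t - 1)/(U + U) = (-1 + t)/((2*U)) = (-1 + t)*(1/(2*U)) = (-1 + t)/(2*U))
S(A) = 6 + A
B(s, C) = 2*C/3 (B(s, C) = -(-3*C + C)/3 = -(-2)*C/3 = 2*C/3)
B(T(-2, -1), S(1)) - 3*o = 2*(6 + 1)/3 - 3*(-16/21) = (2/3)*7 + 16/7 = 14/3 + 16/7 = 146/21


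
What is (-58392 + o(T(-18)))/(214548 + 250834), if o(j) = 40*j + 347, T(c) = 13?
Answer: -57525/465382 ≈ -0.12361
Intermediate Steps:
o(j) = 347 + 40*j
(-58392 + o(T(-18)))/(214548 + 250834) = (-58392 + (347 + 40*13))/(214548 + 250834) = (-58392 + (347 + 520))/465382 = (-58392 + 867)*(1/465382) = -57525*1/465382 = -57525/465382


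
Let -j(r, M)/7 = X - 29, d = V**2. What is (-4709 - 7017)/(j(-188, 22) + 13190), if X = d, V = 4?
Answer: -11726/13281 ≈ -0.88292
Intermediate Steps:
d = 16 (d = 4**2 = 16)
X = 16
j(r, M) = 91 (j(r, M) = -7*(16 - 29) = -7*(-13) = 91)
(-4709 - 7017)/(j(-188, 22) + 13190) = (-4709 - 7017)/(91 + 13190) = -11726/13281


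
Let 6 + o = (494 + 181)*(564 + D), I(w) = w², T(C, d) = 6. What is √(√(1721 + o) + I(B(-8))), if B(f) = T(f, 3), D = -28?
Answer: √(36 + √363515) ≈ 25.277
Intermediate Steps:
B(f) = 6
o = 361794 (o = -6 + (494 + 181)*(564 - 28) = -6 + 675*536 = -6 + 361800 = 361794)
√(√(1721 + o) + I(B(-8))) = √(√(1721 + 361794) + 6²) = √(√363515 + 36) = √(36 + √363515)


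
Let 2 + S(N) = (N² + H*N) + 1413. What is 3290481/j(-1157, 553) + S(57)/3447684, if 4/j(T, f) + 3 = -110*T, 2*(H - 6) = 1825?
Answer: 721892703112284563/6895368 ≈ 1.0469e+11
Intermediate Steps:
H = 1837/2 (H = 6 + (½)*1825 = 6 + 1825/2 = 1837/2 ≈ 918.50)
S(N) = 1411 + N² + 1837*N/2 (S(N) = -2 + ((N² + 1837*N/2) + 1413) = -2 + (1413 + N² + 1837*N/2) = 1411 + N² + 1837*N/2)
j(T, f) = 4/(-3 - 110*T)
3290481/j(-1157, 553) + S(57)/3447684 = 3290481/((-4/(3 + 110*(-1157)))) + (1411 + 57² + (1837/2)*57)/3447684 = 3290481/((-4/(3 - 127270))) + (1411 + 3249 + 104709/2)*(1/3447684) = 3290481/((-4/(-127267))) + (114029/2)*(1/3447684) = 3290481/((-4*(-1/127267))) + 114029/6895368 = 3290481/(4/127267) + 114029/6895368 = 3290481*(127267/4) + 114029/6895368 = 418769645427/4 + 114029/6895368 = 721892703112284563/6895368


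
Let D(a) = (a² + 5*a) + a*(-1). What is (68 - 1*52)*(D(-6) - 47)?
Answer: -560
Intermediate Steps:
D(a) = a² + 4*a (D(a) = (a² + 5*a) - a = a² + 4*a)
(68 - 1*52)*(D(-6) - 47) = (68 - 1*52)*(-6*(4 - 6) - 47) = (68 - 52)*(-6*(-2) - 47) = 16*(12 - 47) = 16*(-35) = -560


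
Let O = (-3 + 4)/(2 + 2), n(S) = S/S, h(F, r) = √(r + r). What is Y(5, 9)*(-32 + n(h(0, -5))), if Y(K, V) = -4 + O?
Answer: 465/4 ≈ 116.25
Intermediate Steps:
h(F, r) = √2*√r (h(F, r) = √(2*r) = √2*√r)
n(S) = 1
O = ¼ (O = 1/4 = 1*(¼) = ¼ ≈ 0.25000)
Y(K, V) = -15/4 (Y(K, V) = -4 + ¼ = -15/4)
Y(5, 9)*(-32 + n(h(0, -5))) = -15*(-32 + 1)/4 = -15/4*(-31) = 465/4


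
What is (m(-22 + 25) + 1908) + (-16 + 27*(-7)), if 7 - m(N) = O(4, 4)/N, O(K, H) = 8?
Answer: 5122/3 ≈ 1707.3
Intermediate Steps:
m(N) = 7 - 8/N
(m(-22 + 25) + 1908) + (-16 + 27*(-7)) = ((7 - 8/(-22 + 25)) + 1908) + (-16 + 27*(-7)) = ((7 - 8/3) + 1908) + (-16 - 189) = ((7 - 8*⅓) + 1908) - 205 = ((7 - 8/3) + 1908) - 205 = (13/3 + 1908) - 205 = 5737/3 - 205 = 5122/3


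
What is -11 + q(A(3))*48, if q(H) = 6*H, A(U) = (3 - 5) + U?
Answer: 277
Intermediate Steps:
A(U) = -2 + U
-11 + q(A(3))*48 = -11 + (6*(-2 + 3))*48 = -11 + (6*1)*48 = -11 + 6*48 = -11 + 288 = 277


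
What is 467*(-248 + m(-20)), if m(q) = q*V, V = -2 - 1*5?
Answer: -50436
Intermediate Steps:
V = -7 (V = -2 - 5 = -7)
m(q) = -7*q (m(q) = q*(-7) = -7*q)
467*(-248 + m(-20)) = 467*(-248 - 7*(-20)) = 467*(-248 + 140) = 467*(-108) = -50436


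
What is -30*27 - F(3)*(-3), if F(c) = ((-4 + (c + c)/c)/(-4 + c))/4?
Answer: -1617/2 ≈ -808.50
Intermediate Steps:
F(c) = -1/(2*(-4 + c)) (F(c) = ((-4 + (2*c)/c)/(-4 + c))*(¼) = ((-4 + 2)/(-4 + c))*(¼) = -2/(-4 + c)*(¼) = -1/(2*(-4 + c)))
-30*27 - F(3)*(-3) = -30*27 - (-1)/(-8 + 2*3)*(-3) = -810 - (-1)/(-8 + 6)*(-3) = -810 - (-1)/(-2)*(-3) = -810 - (-1)*(-1)/2*(-3) = -810 - 1*½*(-3) = -810 - ½*(-3) = -810 + 3/2 = -1617/2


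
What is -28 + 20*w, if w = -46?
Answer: -948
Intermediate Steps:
-28 + 20*w = -28 + 20*(-46) = -28 - 920 = -948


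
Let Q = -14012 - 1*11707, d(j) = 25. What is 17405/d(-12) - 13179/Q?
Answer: 29864578/42865 ≈ 696.71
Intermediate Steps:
Q = -25719 (Q = -14012 - 11707 = -25719)
17405/d(-12) - 13179/Q = 17405/25 - 13179/(-25719) = 17405*(1/25) - 13179*(-1/25719) = 3481/5 + 4393/8573 = 29864578/42865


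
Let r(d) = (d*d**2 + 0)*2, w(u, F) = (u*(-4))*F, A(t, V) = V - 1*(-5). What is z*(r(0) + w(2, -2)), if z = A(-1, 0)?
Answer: 80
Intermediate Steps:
A(t, V) = 5 + V (A(t, V) = V + 5 = 5 + V)
w(u, F) = -4*F*u (w(u, F) = (-4*u)*F = -4*F*u)
z = 5 (z = 5 + 0 = 5)
r(d) = 2*d**3 (r(d) = (d**3 + 0)*2 = d**3*2 = 2*d**3)
z*(r(0) + w(2, -2)) = 5*(2*0**3 - 4*(-2)*2) = 5*(2*0 + 16) = 5*(0 + 16) = 5*16 = 80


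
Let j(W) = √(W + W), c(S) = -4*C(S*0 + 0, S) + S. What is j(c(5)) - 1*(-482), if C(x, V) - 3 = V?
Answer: 482 + 3*I*√6 ≈ 482.0 + 7.3485*I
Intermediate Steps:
C(x, V) = 3 + V
c(S) = -12 - 3*S (c(S) = -4*(3 + S) + S = (-12 - 4*S) + S = -12 - 3*S)
j(W) = √2*√W (j(W) = √(2*W) = √2*√W)
j(c(5)) - 1*(-482) = √2*√(-12 - 3*5) - 1*(-482) = √2*√(-12 - 15) + 482 = √2*√(-27) + 482 = √2*(3*I*√3) + 482 = 3*I*√6 + 482 = 482 + 3*I*√6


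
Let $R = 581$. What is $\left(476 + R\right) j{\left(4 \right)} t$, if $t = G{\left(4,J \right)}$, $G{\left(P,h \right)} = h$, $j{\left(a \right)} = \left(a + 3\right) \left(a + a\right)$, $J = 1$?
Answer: $59192$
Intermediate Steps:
$j{\left(a \right)} = 2 a \left(3 + a\right)$ ($j{\left(a \right)} = \left(3 + a\right) 2 a = 2 a \left(3 + a\right)$)
$t = 1$
$\left(476 + R\right) j{\left(4 \right)} t = \left(476 + 581\right) 2 \cdot 4 \left(3 + 4\right) 1 = 1057 \cdot 2 \cdot 4 \cdot 7 \cdot 1 = 1057 \cdot 56 \cdot 1 = 1057 \cdot 56 = 59192$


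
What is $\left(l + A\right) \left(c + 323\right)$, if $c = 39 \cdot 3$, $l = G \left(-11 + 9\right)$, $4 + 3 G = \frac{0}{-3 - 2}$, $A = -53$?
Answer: $- \frac{66440}{3} \approx -22147.0$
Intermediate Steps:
$G = - \frac{4}{3}$ ($G = - \frac{4}{3} + \frac{0 \frac{1}{-3 - 2}}{3} = - \frac{4}{3} + \frac{0 \frac{1}{-5}}{3} = - \frac{4}{3} + \frac{0 \left(- \frac{1}{5}\right)}{3} = - \frac{4}{3} + \frac{1}{3} \cdot 0 = - \frac{4}{3} + 0 = - \frac{4}{3} \approx -1.3333$)
$l = \frac{8}{3}$ ($l = - \frac{4 \left(-11 + 9\right)}{3} = \left(- \frac{4}{3}\right) \left(-2\right) = \frac{8}{3} \approx 2.6667$)
$c = 117$
$\left(l + A\right) \left(c + 323\right) = \left(\frac{8}{3} - 53\right) \left(117 + 323\right) = \left(- \frac{151}{3}\right) 440 = - \frac{66440}{3}$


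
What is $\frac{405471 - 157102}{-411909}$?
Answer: $- \frac{248369}{411909} \approx -0.60297$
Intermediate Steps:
$\frac{405471 - 157102}{-411909} = 248369 \left(- \frac{1}{411909}\right) = - \frac{248369}{411909}$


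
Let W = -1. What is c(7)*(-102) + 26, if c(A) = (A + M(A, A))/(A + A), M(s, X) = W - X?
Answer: 233/7 ≈ 33.286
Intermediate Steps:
M(s, X) = -1 - X
c(A) = -1/(2*A) (c(A) = (A + (-1 - A))/(A + A) = -1/(2*A))
c(7)*(-102) + 26 = -1/2/7*(-102) + 26 = -1/2*1/7*(-102) + 26 = -1/14*(-102) + 26 = 51/7 + 26 = 233/7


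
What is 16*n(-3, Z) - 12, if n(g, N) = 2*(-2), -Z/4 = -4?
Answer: -76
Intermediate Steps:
Z = 16 (Z = -4*(-4) = 16)
n(g, N) = -4
16*n(-3, Z) - 12 = 16*(-4) - 12 = -64 - 12 = -76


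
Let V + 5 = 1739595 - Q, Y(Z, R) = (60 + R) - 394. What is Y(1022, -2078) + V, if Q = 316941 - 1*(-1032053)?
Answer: 388184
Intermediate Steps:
Q = 1348994 (Q = 316941 + 1032053 = 1348994)
Y(Z, R) = -334 + R
V = 390596 (V = -5 + (1739595 - 1*1348994) = -5 + (1739595 - 1348994) = -5 + 390601 = 390596)
Y(1022, -2078) + V = (-334 - 2078) + 390596 = -2412 + 390596 = 388184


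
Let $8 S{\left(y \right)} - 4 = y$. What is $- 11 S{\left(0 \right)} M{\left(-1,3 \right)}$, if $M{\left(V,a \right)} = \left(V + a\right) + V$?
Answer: $- \frac{11}{2} \approx -5.5$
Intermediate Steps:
$S{\left(y \right)} = \frac{1}{2} + \frac{y}{8}$
$M{\left(V,a \right)} = a + 2 V$
$- 11 S{\left(0 \right)} M{\left(-1,3 \right)} = - 11 \left(\frac{1}{2} + \frac{1}{8} \cdot 0\right) \left(3 + 2 \left(-1\right)\right) = - 11 \left(\frac{1}{2} + 0\right) \left(3 - 2\right) = \left(-11\right) \frac{1}{2} \cdot 1 = \left(- \frac{11}{2}\right) 1 = - \frac{11}{2}$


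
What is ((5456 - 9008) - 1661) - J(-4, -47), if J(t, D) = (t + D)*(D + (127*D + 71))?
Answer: -308408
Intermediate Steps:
J(t, D) = (71 + 128*D)*(D + t) (J(t, D) = (D + t)*(D + (71 + 127*D)) = (D + t)*(71 + 128*D) = (71 + 128*D)*(D + t))
((5456 - 9008) - 1661) - J(-4, -47) = ((5456 - 9008) - 1661) - (71*(-47) + 71*(-4) + 128*(-47)**2 + 128*(-47)*(-4)) = (-3552 - 1661) - (-3337 - 284 + 128*2209 + 24064) = -5213 - (-3337 - 284 + 282752 + 24064) = -5213 - 1*303195 = -5213 - 303195 = -308408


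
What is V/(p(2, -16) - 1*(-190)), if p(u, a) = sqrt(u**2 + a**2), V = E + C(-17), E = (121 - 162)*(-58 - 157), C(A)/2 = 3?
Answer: 167599/3584 - 8821*sqrt(65)/17920 ≈ 42.794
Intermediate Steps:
C(A) = 6 (C(A) = 2*3 = 6)
E = 8815 (E = -41*(-215) = 8815)
V = 8821 (V = 8815 + 6 = 8821)
p(u, a) = sqrt(a**2 + u**2)
V/(p(2, -16) - 1*(-190)) = 8821/(sqrt((-16)**2 + 2**2) - 1*(-190)) = 8821/(sqrt(256 + 4) + 190) = 8821/(sqrt(260) + 190) = 8821/(2*sqrt(65) + 190) = 8821/(190 + 2*sqrt(65))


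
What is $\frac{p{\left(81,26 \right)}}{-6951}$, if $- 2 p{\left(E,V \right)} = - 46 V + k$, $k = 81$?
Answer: $- \frac{1115}{13902} \approx -0.080204$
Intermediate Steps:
$p{\left(E,V \right)} = - \frac{81}{2} + 23 V$ ($p{\left(E,V \right)} = - \frac{- 46 V + 81}{2} = - \frac{81 - 46 V}{2} = - \frac{81}{2} + 23 V$)
$\frac{p{\left(81,26 \right)}}{-6951} = \frac{- \frac{81}{2} + 23 \cdot 26}{-6951} = \left(- \frac{81}{2} + 598\right) \left(- \frac{1}{6951}\right) = \frac{1115}{2} \left(- \frac{1}{6951}\right) = - \frac{1115}{13902}$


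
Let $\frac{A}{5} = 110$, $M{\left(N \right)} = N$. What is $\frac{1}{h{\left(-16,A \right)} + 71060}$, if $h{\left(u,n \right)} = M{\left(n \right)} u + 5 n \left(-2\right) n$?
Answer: $- \frac{1}{2962740} \approx -3.3753 \cdot 10^{-7}$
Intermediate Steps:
$A = 550$ ($A = 5 \cdot 110 = 550$)
$h{\left(u,n \right)} = - 10 n^{2} + n u$ ($h{\left(u,n \right)} = n u + 5 n \left(-2\right) n = n u + - 10 n n = n u - 10 n^{2} = - 10 n^{2} + n u$)
$\frac{1}{h{\left(-16,A \right)} + 71060} = \frac{1}{550 \left(-16 - 5500\right) + 71060} = \frac{1}{550 \left(-5516\right) + 71060} = \frac{1}{-3033800 + 71060} = \frac{1}{-2962740} = - \frac{1}{2962740}$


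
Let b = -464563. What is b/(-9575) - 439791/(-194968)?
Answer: 94785917809/1866818600 ≈ 50.774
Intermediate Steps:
b/(-9575) - 439791/(-194968) = -464563/(-9575) - 439791/(-194968) = -464563*(-1/9575) - 439791*(-1/194968) = 464563/9575 + 439791/194968 = 94785917809/1866818600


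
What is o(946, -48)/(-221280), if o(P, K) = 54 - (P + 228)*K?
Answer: -9401/36880 ≈ -0.25491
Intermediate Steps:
o(P, K) = 54 - K*(228 + P) (o(P, K) = 54 - (228 + P)*K = 54 - K*(228 + P))
o(946, -48)/(-221280) = (54 - 228*(-48) - 1*(-48)*946)/(-221280) = (54 + 10944 + 45408)*(-1/221280) = 56406*(-1/221280) = -9401/36880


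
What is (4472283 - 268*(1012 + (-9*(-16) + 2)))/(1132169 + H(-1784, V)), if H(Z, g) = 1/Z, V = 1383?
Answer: 2474966392/673263165 ≈ 3.6761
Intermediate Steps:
(4472283 - 268*(1012 + (-9*(-16) + 2)))/(1132169 + H(-1784, V)) = (4472283 - 268*(1012 + (-9*(-16) + 2)))/(1132169 + 1/(-1784)) = (4472283 - 268*(1012 + (144 + 2)))/(1132169 - 1/1784) = (4472283 - 268*(1012 + 146))/(2019789495/1784) = (4472283 - 268*1158)*(1784/2019789495) = (4472283 - 310344)*(1784/2019789495) = 4161939*(1784/2019789495) = 2474966392/673263165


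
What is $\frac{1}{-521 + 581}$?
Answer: $\frac{1}{60} \approx 0.016667$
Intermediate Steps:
$\frac{1}{-521 + 581} = \frac{1}{60}$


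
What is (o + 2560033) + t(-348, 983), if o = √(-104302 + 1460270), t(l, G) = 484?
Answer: 2560517 + 8*√21187 ≈ 2.5617e+6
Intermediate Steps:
o = 8*√21187 (o = √1355968 = 8*√21187 ≈ 1164.5)
(o + 2560033) + t(-348, 983) = (8*√21187 + 2560033) + 484 = (2560033 + 8*√21187) + 484 = 2560517 + 8*√21187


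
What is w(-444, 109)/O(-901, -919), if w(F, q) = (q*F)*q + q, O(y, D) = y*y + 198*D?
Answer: -5275055/629839 ≈ -8.3752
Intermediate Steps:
O(y, D) = y**2 + 198*D
w(F, q) = q + F*q**2 (w(F, q) = (F*q)*q + q = F*q**2 + q = q + F*q**2)
w(-444, 109)/O(-901, -919) = (109*(1 - 444*109))/((-901)**2 + 198*(-919)) = (109*(1 - 48396))/(811801 - 181962) = (109*(-48395))/629839 = -5275055*1/629839 = -5275055/629839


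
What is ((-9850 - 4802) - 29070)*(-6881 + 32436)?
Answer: -1117315710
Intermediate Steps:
((-9850 - 4802) - 29070)*(-6881 + 32436) = (-14652 - 29070)*25555 = -43722*25555 = -1117315710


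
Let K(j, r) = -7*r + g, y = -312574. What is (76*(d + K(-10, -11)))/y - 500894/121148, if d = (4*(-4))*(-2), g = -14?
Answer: -39360282429/9466928738 ≈ -4.1577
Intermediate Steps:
d = 32 (d = -16*(-2) = 32)
K(j, r) = -14 - 7*r (K(j, r) = -7*r - 14 = -14 - 7*r)
(76*(d + K(-10, -11)))/y - 500894/121148 = (76*(32 + (-14 - 7*(-11))))/(-312574) - 500894/121148 = (76*(32 + (-14 + 77)))*(-1/312574) - 500894*1/121148 = (76*(32 + 63))*(-1/312574) - 250447/60574 = (76*95)*(-1/312574) - 250447/60574 = 7220*(-1/312574) - 250447/60574 = -3610/156287 - 250447/60574 = -39360282429/9466928738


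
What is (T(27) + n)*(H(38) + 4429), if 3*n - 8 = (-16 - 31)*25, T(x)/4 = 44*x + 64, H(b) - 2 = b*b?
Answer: 27136625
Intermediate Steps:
H(b) = 2 + b**2 (H(b) = 2 + b*b = 2 + b**2)
T(x) = 256 + 176*x (T(x) = 4*(44*x + 64) = 4*(64 + 44*x) = 256 + 176*x)
n = -389 (n = 8/3 + ((-16 - 31)*25)/3 = 8/3 + (-47*25)/3 = 8/3 + (1/3)*(-1175) = 8/3 - 1175/3 = -389)
(T(27) + n)*(H(38) + 4429) = ((256 + 176*27) - 389)*((2 + 38**2) + 4429) = ((256 + 4752) - 389)*((2 + 1444) + 4429) = (5008 - 389)*(1446 + 4429) = 4619*5875 = 27136625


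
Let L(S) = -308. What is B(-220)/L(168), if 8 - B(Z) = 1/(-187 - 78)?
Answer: -303/11660 ≈ -0.025986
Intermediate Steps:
B(Z) = 2121/265 (B(Z) = 8 - 1/(-187 - 78) = 8 - 1/(-265) = 8 - 1*(-1/265) = 8 + 1/265 = 2121/265)
B(-220)/L(168) = (2121/265)/(-308) = (2121/265)*(-1/308) = -303/11660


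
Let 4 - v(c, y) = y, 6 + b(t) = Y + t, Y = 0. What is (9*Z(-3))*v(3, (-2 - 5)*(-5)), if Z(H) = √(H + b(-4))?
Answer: -279*I*√13 ≈ -1005.9*I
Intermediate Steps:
b(t) = -6 + t (b(t) = -6 + (0 + t) = -6 + t)
v(c, y) = 4 - y
Z(H) = √(-10 + H) (Z(H) = √(H + (-6 - 4)) = √(H - 10) = √(-10 + H))
(9*Z(-3))*v(3, (-2 - 5)*(-5)) = (9*√(-10 - 3))*(4 - (-2 - 5)*(-5)) = (9*√(-13))*(4 - (-7)*(-5)) = (9*(I*√13))*(4 - 1*35) = (9*I*√13)*(4 - 35) = (9*I*√13)*(-31) = -279*I*√13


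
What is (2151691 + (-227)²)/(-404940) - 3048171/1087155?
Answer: -20164266688/2445736365 ≈ -8.2447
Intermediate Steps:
(2151691 + (-227)²)/(-404940) - 3048171/1087155 = (2151691 + 51529)*(-1/404940) - 3048171*1/1087155 = 2203220*(-1/404940) - 1016057/362385 = -110161/20247 - 1016057/362385 = -20164266688/2445736365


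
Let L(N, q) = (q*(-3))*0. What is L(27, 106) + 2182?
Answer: 2182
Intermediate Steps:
L(N, q) = 0 (L(N, q) = -3*q*0 = 0)
L(27, 106) + 2182 = 0 + 2182 = 2182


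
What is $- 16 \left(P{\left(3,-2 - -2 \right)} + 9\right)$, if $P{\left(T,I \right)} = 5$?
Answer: $-224$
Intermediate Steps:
$- 16 \left(P{\left(3,-2 - -2 \right)} + 9\right) = - 16 \left(5 + 9\right) = \left(-16\right) 14 = -224$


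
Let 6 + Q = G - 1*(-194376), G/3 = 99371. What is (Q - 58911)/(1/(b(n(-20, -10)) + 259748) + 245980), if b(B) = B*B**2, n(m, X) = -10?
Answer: 112185887856/63646833041 ≈ 1.7626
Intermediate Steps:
G = 298113 (G = 3*99371 = 298113)
b(B) = B**3
Q = 492483 (Q = -6 + (298113 - 1*(-194376)) = -6 + (298113 + 194376) = -6 + 492489 = 492483)
(Q - 58911)/(1/(b(n(-20, -10)) + 259748) + 245980) = (492483 - 58911)/(1/((-10)**3 + 259748) + 245980) = 433572/(1/(-1000 + 259748) + 245980) = 433572/(1/258748 + 245980) = 433572/(63646833041/258748) = 433572*(258748/63646833041) = 112185887856/63646833041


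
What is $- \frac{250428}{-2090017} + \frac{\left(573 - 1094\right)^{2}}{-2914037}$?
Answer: $\frac{162440153339}{6090386868629} \approx 0.026672$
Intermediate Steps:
$- \frac{250428}{-2090017} + \frac{\left(573 - 1094\right)^{2}}{-2914037} = \left(-250428\right) \left(- \frac{1}{2090017}\right) + \left(-521\right)^{2} \left(- \frac{1}{2914037}\right) = \frac{250428}{2090017} + 271441 \left(- \frac{1}{2914037}\right) = \frac{250428}{2090017} - \frac{271441}{2914037} = \frac{162440153339}{6090386868629}$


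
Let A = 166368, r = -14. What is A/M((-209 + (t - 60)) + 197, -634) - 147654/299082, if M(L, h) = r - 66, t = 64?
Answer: -518432151/249235 ≈ -2080.1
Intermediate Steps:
M(L, h) = -80 (M(L, h) = -14 - 66 = -80)
A/M((-209 + (t - 60)) + 197, -634) - 147654/299082 = 166368/(-80) - 147654/299082 = 166368*(-1/80) - 147654*1/299082 = -10398/5 - 24609/49847 = -518432151/249235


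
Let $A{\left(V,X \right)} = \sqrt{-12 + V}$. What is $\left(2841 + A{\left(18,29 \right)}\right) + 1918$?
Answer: $4759 + \sqrt{6} \approx 4761.5$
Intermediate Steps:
$\left(2841 + A{\left(18,29 \right)}\right) + 1918 = \left(2841 + \sqrt{-12 + 18}\right) + 1918 = \left(2841 + \sqrt{6}\right) + 1918 = 4759 + \sqrt{6}$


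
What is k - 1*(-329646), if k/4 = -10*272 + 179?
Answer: 319482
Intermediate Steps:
k = -10164 (k = 4*(-10*272 + 179) = 4*(-2720 + 179) = 4*(-2541) = -10164)
k - 1*(-329646) = -10164 - 1*(-329646) = -10164 + 329646 = 319482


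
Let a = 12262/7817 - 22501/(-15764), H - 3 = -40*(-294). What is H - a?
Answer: 1449152223959/123227188 ≈ 11760.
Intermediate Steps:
H = 11763 (H = 3 - 40*(-294) = 3 + 11760 = 11763)
a = 369188485/123227188 (a = 12262*(1/7817) - 22501*(-1/15764) = 12262/7817 + 22501/15764 = 369188485/123227188 ≈ 2.9960)
H - a = 11763 - 1*369188485/123227188 = 11763 - 369188485/123227188 = 1449152223959/123227188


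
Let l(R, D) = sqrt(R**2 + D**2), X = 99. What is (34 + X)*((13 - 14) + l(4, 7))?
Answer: -133 + 133*sqrt(65) ≈ 939.28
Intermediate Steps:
l(R, D) = sqrt(D**2 + R**2)
(34 + X)*((13 - 14) + l(4, 7)) = (34 + 99)*((13 - 14) + sqrt(7**2 + 4**2)) = 133*(-1 + sqrt(49 + 16)) = 133*(-1 + sqrt(65)) = -133 + 133*sqrt(65)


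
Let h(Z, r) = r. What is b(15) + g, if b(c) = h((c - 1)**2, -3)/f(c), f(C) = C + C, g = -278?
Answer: -2781/10 ≈ -278.10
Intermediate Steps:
f(C) = 2*C
b(c) = -3/(2*c) (b(c) = -3*1/(2*c) = -3/(2*c))
b(15) + g = -3/2/15 - 278 = -3/2*1/15 - 278 = -1/10 - 278 = -2781/10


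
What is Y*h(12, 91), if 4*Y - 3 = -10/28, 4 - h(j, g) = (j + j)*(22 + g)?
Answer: -25049/14 ≈ -1789.2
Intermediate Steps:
h(j, g) = 4 - 2*j*(22 + g) (h(j, g) = 4 - (j + j)*(22 + g) = 4 - 2*j*(22 + g))
Y = 37/56 (Y = ¾ + (-10/28)/4 = ¾ + (-10*1/28)/4 = ¾ + (¼)*(-5/14) = ¾ - 5/56 = 37/56 ≈ 0.66071)
Y*h(12, 91) = 37*(4 - 44*12 - 2*91*12)/56 = 37*(4 - 528 - 2184)/56 = (37/56)*(-2708) = -25049/14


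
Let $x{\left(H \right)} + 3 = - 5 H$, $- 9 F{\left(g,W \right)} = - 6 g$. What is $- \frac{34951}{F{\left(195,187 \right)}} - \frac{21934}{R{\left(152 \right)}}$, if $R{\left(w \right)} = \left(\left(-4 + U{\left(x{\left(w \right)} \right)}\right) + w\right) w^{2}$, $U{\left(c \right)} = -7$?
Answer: $- \frac{28465366471}{105874080} \approx -268.86$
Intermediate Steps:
$F{\left(g,W \right)} = \frac{2 g}{3}$ ($F{\left(g,W \right)} = - \frac{\left(-6\right) g}{9} = \frac{2 g}{3}$)
$x{\left(H \right)} = -3 - 5 H$
$R{\left(w \right)} = w^{2} \left(-11 + w\right)$ ($R{\left(w \right)} = \left(\left(-4 - 7\right) + w\right) w^{2} = \left(-11 + w\right) w^{2} = w^{2} \left(-11 + w\right)$)
$- \frac{34951}{F{\left(195,187 \right)}} - \frac{21934}{R{\left(152 \right)}} = - \frac{34951}{\frac{2}{3} \cdot 195} - \frac{21934}{152^{2} \left(-11 + 152\right)} = - \frac{34951}{130} - \frac{21934}{23104 \cdot 141} = \left(-34951\right) \frac{1}{130} - \frac{21934}{3257664} = - \frac{34951}{130} - \frac{10967}{1628832} = - \frac{28465366471}{105874080}$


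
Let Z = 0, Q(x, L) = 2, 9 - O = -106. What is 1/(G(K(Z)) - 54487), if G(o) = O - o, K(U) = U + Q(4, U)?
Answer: -1/54374 ≈ -1.8391e-5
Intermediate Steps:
O = 115 (O = 9 - 1*(-106) = 9 + 106 = 115)
K(U) = 2 + U (K(U) = U + 2 = 2 + U)
G(o) = 115 - o
1/(G(K(Z)) - 54487) = 1/((115 - (2 + 0)) - 54487) = 1/((115 - 1*2) - 54487) = 1/((115 - 2) - 54487) = 1/(113 - 54487) = 1/(-54374) = -1/54374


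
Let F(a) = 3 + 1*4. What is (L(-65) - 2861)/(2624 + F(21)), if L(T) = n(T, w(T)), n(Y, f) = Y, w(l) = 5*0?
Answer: -2926/2631 ≈ -1.1121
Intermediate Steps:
w(l) = 0
F(a) = 7 (F(a) = 3 + 4 = 7)
L(T) = T
(L(-65) - 2861)/(2624 + F(21)) = (-65 - 2861)/(2624 + 7) = -2926/2631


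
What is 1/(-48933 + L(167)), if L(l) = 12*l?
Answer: -1/46929 ≈ -2.1309e-5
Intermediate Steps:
1/(-48933 + L(167)) = 1/(-48933 + 12*167) = 1/(-48933 + 2004) = 1/(-46929) = -1/46929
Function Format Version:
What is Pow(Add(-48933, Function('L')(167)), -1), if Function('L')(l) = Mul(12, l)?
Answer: Rational(-1, 46929) ≈ -2.1309e-5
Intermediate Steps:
Pow(Add(-48933, Function('L')(167)), -1) = Pow(Add(-48933, Mul(12, 167)), -1) = Pow(Add(-48933, 2004), -1) = Pow(-46929, -1) = Rational(-1, 46929)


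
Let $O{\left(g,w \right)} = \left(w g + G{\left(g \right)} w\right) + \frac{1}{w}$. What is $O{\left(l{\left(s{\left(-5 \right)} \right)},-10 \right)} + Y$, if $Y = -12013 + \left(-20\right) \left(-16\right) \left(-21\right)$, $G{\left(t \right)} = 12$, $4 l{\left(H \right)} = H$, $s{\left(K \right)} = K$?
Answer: $- \frac{94203}{5} \approx -18841.0$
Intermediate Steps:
$l{\left(H \right)} = \frac{H}{4}$
$O{\left(g,w \right)} = \frac{1}{w} + 12 w + g w$ ($O{\left(g,w \right)} = \left(w g + 12 w\right) + \frac{1}{w} = \left(g w + 12 w\right) + \frac{1}{w} = \left(12 w + g w\right) + \frac{1}{w} = \frac{1}{w} + 12 w + g w$)
$Y = -18733$ ($Y = -12013 + 320 \left(-21\right) = -12013 - 6720 = -18733$)
$O{\left(l{\left(s{\left(-5 \right)} \right)},-10 \right)} + Y = \frac{1 + \left(-10\right)^{2} \left(12 + \frac{1}{4} \left(-5\right)\right)}{-10} - 18733 = - \frac{1 + 100 \left(12 - \frac{5}{4}\right)}{10} - 18733 = - \frac{1 + 100 \cdot \frac{43}{4}}{10} - 18733 = - \frac{1 + 1075}{10} - 18733 = \left(- \frac{1}{10}\right) 1076 - 18733 = - \frac{538}{5} - 18733 = - \frac{94203}{5}$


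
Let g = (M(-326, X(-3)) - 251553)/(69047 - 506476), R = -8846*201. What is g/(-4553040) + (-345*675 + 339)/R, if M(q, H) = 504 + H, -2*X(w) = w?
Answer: 10291680679125035/78693618631027808 ≈ 0.13078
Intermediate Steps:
X(w) = -w/2
R = -1778046
g = 502095/874858 (g = ((504 - 1/2*(-3)) - 251553)/(69047 - 506476) = ((504 + 3/2) - 251553)/(-437429) = (1011/2 - 251553)*(-1/437429) = -502095/2*(-1/437429) = 502095/874858 ≈ 0.57392)
g/(-4553040) + (-345*675 + 339)/R = (502095/874858)/(-4553040) + (-345*675 + 339)/(-1778046) = (502095/874858)*(-1/4553040) + (-232875 + 339)*(-1/1778046) = -33473/265550897888 - 232536*(-1/1778046) = -33473/265550897888 + 38756/296341 = 10291680679125035/78693618631027808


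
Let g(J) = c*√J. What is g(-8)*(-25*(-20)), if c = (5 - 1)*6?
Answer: 24000*I*√2 ≈ 33941.0*I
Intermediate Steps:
c = 24 (c = 4*6 = 24)
g(J) = 24*√J
g(-8)*(-25*(-20)) = (24*√(-8))*(-25*(-20)) = (24*(2*I*√2))*500 = (48*I*√2)*500 = 24000*I*√2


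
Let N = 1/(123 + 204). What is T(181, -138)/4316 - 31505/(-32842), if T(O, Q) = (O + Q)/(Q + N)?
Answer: 3067718128069/3198145749500 ≈ 0.95922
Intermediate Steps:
N = 1/327 ≈ 0.0030581
T(O, Q) = (O + Q)/(1/327 + Q) (T(O, Q) = (O + Q)/(Q + 1/327) = (O + Q)/(1/327 + Q))
T(181, -138)/4316 - 31505/(-32842) = (327*(181 - 138)/(1 + 327*(-138)))/4316 - 31505/(-32842) = (327*43/(1 - 45126))*(1/4316) - 31505*(-1/32842) = (327*43/(-45125))*(1/4316) + 31505/32842 = (327*(-1/45125)*43)*(1/4316) + 31505/32842 = -14061/45125*1/4316 + 31505/32842 = -14061/194759500 + 31505/32842 = 3067718128069/3198145749500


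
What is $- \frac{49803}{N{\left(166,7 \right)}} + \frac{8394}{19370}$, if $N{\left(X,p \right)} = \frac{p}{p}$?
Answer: $- \frac{482337858}{9685} \approx -49803.0$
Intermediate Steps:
$N{\left(X,p \right)} = 1$
$- \frac{49803}{N{\left(166,7 \right)}} + \frac{8394}{19370} = - \frac{49803}{1} + \frac{8394}{19370} = \left(-49803\right) 1 + 8394 \cdot \frac{1}{19370} = -49803 + \frac{4197}{9685} = - \frac{482337858}{9685}$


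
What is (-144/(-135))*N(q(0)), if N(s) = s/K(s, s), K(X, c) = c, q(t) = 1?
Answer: 16/15 ≈ 1.0667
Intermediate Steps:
N(s) = 1 (N(s) = s/s = 1)
(-144/(-135))*N(q(0)) = -144/(-135)*1 = -144*(-1/135)*1 = (16/15)*1 = 16/15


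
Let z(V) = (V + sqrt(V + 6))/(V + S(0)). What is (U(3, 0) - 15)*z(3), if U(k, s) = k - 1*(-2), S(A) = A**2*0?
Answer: -20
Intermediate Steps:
S(A) = 0
U(k, s) = 2 + k (U(k, s) = k + 2 = 2 + k)
z(V) = (V + sqrt(6 + V))/V (z(V) = (V + sqrt(V + 6))/(V + 0) = (V + sqrt(6 + V))/V)
(U(3, 0) - 15)*z(3) = ((2 + 3) - 15)*((3 + sqrt(6 + 3))/3) = (5 - 15)*((3 + sqrt(9))/3) = -10*(3 + 3)/3 = -10*6/3 = -10*2 = -20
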